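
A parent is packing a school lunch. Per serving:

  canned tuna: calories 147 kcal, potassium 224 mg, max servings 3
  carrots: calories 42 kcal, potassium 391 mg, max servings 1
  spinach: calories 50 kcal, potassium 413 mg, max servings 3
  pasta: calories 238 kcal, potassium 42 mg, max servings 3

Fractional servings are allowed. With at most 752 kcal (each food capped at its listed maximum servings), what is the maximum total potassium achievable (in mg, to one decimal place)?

2323.0 mg

Potassium per kcal: carrots 9.31, spinach 8.26, canned tuna 1.524, pasta 0.1765.
Take 1 serving of carrots: uses 42 kcal, +391.0 mg potassium (running total 391.0 mg).
Take 3 servings of spinach: uses 150 kcal, +1239.0 mg potassium (running total 1630.0 mg).
Take 3 servings of canned tuna: uses 441 kcal, +672.0 mg potassium (running total 2302.0 mg).
Take 0.5 servings of pasta: uses 119 kcal, +21.0 mg potassium (running total 2323.0 mg).
Greedy by best ratio exhausts the calories allowance optimally: 2323.0 mg.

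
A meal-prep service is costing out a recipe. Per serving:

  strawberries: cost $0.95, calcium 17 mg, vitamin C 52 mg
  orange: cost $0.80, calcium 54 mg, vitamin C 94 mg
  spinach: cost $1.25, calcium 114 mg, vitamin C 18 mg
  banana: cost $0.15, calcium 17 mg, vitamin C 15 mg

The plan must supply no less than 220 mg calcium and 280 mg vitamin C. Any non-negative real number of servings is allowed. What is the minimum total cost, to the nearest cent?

$2.54

strawberries only: max(220/17, 280/52) = 12.94 servings → $12.29.
orange only: max(220/54, 280/94) = 4.074 servings → $3.26.
spinach only: max(220/114, 280/18) = 15.56 servings → $19.44.
banana only: max(220/17, 280/15) = 18.67 servings → $2.80.
strawberries + orange with both targets exact would need a negative amount; discard.
strawberries + spinach with both tight: 4.973 servings and 1.188 servings → $6.21.
strawberries + banana with both tight: 2.321 servings and 10.62 servings → $3.80.
orange + spinach with both tight: 2.869 servings and 0.5706 servings → $3.01.
orange + banana with both tight: 1.853 servings and 7.056 servings → $2.54.
spinach + banana with both targets exact would need a negative amount; discard.
The minimum over all feasible corners is $2.54.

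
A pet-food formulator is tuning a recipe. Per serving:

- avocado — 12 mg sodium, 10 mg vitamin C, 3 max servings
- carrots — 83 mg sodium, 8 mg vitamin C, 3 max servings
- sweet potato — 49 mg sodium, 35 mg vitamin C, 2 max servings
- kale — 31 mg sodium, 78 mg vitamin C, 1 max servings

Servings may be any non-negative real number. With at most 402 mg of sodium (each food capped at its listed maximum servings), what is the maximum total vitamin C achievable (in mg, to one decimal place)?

200.8 mg

Vitamin C per mg sodium: kale 2.516, avocado 0.8333, sweet potato 0.7143, carrots 0.09639.
Take 1 serving of kale: uses 31 mg sodium, +78.0 mg vitamin C (running total 78.0 mg).
Take 3 servings of avocado: uses 36 mg sodium, +30.0 mg vitamin C (running total 108.0 mg).
Take 2 servings of sweet potato: uses 98 mg sodium, +70.0 mg vitamin C (running total 178.0 mg).
Take 2.855 servings of carrots: uses 237 mg sodium, +22.8 mg vitamin C (running total 200.8 mg).
Greedy by best ratio exhausts the sodium allowance optimally: 200.8 mg.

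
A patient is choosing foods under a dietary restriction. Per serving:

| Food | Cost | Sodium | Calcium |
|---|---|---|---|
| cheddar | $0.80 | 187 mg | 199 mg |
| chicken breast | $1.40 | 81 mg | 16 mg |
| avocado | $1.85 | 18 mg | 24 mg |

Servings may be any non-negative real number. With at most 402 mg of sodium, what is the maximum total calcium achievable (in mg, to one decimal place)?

536.0 mg

Calcium per mg sodium: avocado 1.333, cheddar 1.064, chicken breast 0.1975.
With no serving limits, spend the whole sodium allowance on avocado: 402 mg / 18 mg × 24 mg = 536.0 mg.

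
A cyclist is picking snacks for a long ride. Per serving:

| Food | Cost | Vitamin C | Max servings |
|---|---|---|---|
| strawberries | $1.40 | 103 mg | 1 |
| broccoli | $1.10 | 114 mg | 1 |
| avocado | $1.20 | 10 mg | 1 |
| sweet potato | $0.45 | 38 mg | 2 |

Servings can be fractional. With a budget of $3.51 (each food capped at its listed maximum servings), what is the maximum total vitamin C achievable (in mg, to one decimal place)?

Vitamin C per dollar: broccoli 103.6, sweet potato 84.44, strawberries 73.57, avocado 8.333.
Take 1 serving of broccoli: spends $1.10, +114.0 mg vitamin C (running total 114.0 mg).
Take 2 servings of sweet potato: spends $0.90, +76.0 mg vitamin C (running total 190.0 mg).
Take 1 serving of strawberries: spends $1.40, +103.0 mg vitamin C (running total 293.0 mg).
Take 0.09167 servings of avocado: spends $0.11, +0.9 mg vitamin C (running total 293.9 mg).
Filling greedily by vitamin C-per-dollar is optimal for one linear limit, giving 293.9 mg.

293.9 mg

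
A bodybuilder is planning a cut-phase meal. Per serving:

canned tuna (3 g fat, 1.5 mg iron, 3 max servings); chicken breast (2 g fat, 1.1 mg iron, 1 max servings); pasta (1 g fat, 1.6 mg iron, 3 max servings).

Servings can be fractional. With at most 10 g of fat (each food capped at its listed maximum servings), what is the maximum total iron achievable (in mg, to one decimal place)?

Iron per g fat: pasta 1.6, chicken breast 0.55, canned tuna 0.5.
Take 3 servings of pasta: uses 3 g fat, +4.8 mg iron (running total 4.8 mg).
Take 1 serving of chicken breast: uses 2 g fat, +1.1 mg iron (running total 5.9 mg).
Take 1.667 servings of canned tuna: uses 5 g fat, +2.5 mg iron (running total 8.4 mg).
Filling greedily by iron-per-g fat is optimal for one linear limit, giving 8.4 mg.

8.4 mg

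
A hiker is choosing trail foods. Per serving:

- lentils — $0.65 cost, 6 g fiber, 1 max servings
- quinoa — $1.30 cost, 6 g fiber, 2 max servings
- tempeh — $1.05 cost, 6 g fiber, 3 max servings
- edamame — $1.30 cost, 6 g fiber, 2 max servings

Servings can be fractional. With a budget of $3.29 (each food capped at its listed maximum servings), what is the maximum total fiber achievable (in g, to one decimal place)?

Fiber per dollar: lentils 9.231, tempeh 5.714, quinoa 4.615, edamame 4.615.
Take 1 serving of lentils: spends $0.65, +6.0 g fiber (running total 6.0 g).
Take 2.514 servings of tempeh: spends $2.64, +15.1 g fiber (running total 21.1 g).
Filling greedily by fiber-per-dollar is optimal for one linear limit, giving 21.1 g.

21.1 g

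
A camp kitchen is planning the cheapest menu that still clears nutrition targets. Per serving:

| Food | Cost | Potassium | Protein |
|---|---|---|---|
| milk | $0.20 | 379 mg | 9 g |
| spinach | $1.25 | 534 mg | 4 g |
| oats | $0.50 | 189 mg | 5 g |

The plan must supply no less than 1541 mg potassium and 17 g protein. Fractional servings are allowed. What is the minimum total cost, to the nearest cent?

At the optimum either one food covers both requirements or two foods hit both targets exactly; no other combination can be cheaper.
milk only: max(1541/379, 17/9) = 4.066 servings → $0.81.
spinach only: max(1541/534, 17/4) = 4.25 servings → $5.31.
oats only: max(1541/189, 17/5) = 8.153 servings → $4.08.
milk + spinach with both tight: 0.8857 servings and 2.257 servings → $3.00.
milk + oats with both targets exact would need a negative amount; discard.
spinach + oats with both tight: 2.347 servings and 1.522 servings → $3.69.
So the least-cost plan costs $0.81.

$0.81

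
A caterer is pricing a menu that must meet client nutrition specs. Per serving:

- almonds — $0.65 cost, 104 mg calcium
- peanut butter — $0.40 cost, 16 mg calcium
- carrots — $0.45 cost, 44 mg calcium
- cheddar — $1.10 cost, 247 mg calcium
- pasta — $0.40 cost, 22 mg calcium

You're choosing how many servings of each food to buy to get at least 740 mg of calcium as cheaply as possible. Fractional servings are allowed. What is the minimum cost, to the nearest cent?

$3.30

Cost per mg of calcium: cheddar $0.0045, almonds $0.0063, carrots $0.0102, pasta $0.0182, peanut butter $0.0250.
With no serving limits, use only cheddar: 740 mg / 247 mg = 2.996 servings × $1.10 = $3.30.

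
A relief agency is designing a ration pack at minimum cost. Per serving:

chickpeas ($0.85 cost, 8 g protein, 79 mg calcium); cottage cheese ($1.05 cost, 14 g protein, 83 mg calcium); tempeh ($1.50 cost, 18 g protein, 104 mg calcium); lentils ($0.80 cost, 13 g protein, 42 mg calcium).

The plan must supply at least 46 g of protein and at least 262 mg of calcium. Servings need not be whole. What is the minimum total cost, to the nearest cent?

$3.40

Compare the cost at each extreme point of the feasible region.
chickpeas only: max(46/8, 262/79) = 5.75 servings → $4.89.
cottage cheese only: max(46/14, 262/83) = 3.286 servings → $3.45.
tempeh only: max(46/18, 262/104) = 2.556 servings → $3.83.
lentils only: max(46/13, 262/42) = 6.238 servings → $4.99.
chickpeas + cottage cheese with both targets exact would need a negative amount; discard.
chickpeas + tempeh: the both-tight solution has a negative serving — not a feasible corner.
chickpeas + lentils with both tight: 2.133 servings and 2.226 servings → $3.59.
cottage cheese + tempeh with both targets exact would need a negative amount; discard.
cottage cheese + lentils with both tight: 3.002 servings and 0.3055 servings → $3.40.
tempeh + lentils with both tight: 2.473 servings and 0.1141 servings → $3.80.
Cheapest feasible corner: $3.40.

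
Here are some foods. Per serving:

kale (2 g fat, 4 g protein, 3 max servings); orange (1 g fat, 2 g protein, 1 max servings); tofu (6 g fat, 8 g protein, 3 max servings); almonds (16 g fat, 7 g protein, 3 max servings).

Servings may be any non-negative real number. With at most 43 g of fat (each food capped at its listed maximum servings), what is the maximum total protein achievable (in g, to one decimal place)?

Protein per g fat: kale 2, orange 2, tofu 1.333, almonds 0.4375.
Take 3 servings of kale: uses 6 g fat, +12.0 g protein (running total 12.0 g).
Take 1 serving of orange: uses 1 g fat, +2.0 g protein (running total 14.0 g).
Take 3 servings of tofu: uses 18 g fat, +24.0 g protein (running total 38.0 g).
Take 1.125 servings of almonds: uses 18 g fat, +7.9 g protein (running total 45.9 g).
Greedy by best ratio exhausts the fat allowance optimally: 45.9 g.

45.9 g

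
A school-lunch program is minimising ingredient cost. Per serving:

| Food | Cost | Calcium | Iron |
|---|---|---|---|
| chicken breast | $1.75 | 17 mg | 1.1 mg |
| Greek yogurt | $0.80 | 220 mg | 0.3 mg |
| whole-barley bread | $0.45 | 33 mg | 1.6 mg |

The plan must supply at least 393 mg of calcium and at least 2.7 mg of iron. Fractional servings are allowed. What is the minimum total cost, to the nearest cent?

With two linear requirements the optimum uses one or two foods; enumerate the corners.
chicken breast only: max(393/17, 2.7/1.1) = 23.12 servings → $40.46.
Greek yogurt only: max(393/220, 2.7/0.3) = 9 servings → $7.20.
whole-barley bread only: max(393/33, 2.7/1.6) = 11.91 servings → $5.36.
chicken breast + Greek yogurt with both tight: 2.01 servings and 1.631 servings → $4.82.
chicken breast + whole-barley bread: the both-tight solution has a negative serving — not a feasible corner.
Greek yogurt + whole-barley bread with both tight: 1.578 servings and 1.392 servings → $1.89.
Cheapest feasible corner: $1.89.

$1.89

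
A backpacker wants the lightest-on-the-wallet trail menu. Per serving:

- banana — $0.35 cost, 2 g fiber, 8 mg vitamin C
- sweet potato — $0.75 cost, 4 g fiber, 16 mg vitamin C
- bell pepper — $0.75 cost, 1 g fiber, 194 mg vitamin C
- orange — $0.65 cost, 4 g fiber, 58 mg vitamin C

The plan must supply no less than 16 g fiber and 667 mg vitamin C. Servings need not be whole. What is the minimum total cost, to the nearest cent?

banana only: max(16/2, 667/8) = 83.38 servings → $29.18.
sweet potato only: max(16/4, 667/16) = 41.69 servings → $31.27.
bell pepper only: max(16/1, 667/194) = 16 servings → $12.00.
orange only: max(16/4, 667/58) = 11.5 servings → $7.47.
banana + sweet potato (both tight): parallel constraints — no distinct corner.
banana + bell pepper with both tight: 6.413 servings and 3.174 servings → $4.62.
banana + orange: intersection lies outside the first quadrant.
sweet potato + bell pepper with both tight: 3.207 servings and 3.174 servings → $4.79.
sweet potato + orange with both targets exact would need a negative amount; discard.
bell pepper + orange with both tight: 2.423 servings and 3.394 servings → $4.02.
So the least-cost plan costs $4.02.

$4.02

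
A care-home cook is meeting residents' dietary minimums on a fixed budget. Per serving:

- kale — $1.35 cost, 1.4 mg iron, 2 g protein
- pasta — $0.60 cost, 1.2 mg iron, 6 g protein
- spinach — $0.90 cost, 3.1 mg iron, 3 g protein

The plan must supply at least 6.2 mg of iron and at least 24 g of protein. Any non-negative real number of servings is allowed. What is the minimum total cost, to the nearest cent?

For a min-cost LP with two ≥-constraints, a basic feasible solution has at most two positive variables.
kale only: max(6.2/1.4, 24/2) = 12 servings → $16.20.
pasta only: max(6.2/1.2, 24/6) = 5.167 servings → $3.10.
spinach only: max(6.2/3.1, 24/3) = 8 servings → $7.20.
kale + pasta with both tight: 1.4 servings and 3.533 servings → $4.01.
kale + spinach with both targets exact would need a negative amount; discard.
pasta + spinach with both tight: 3.72 servings and 0.56 servings → $2.74.
Cheapest feasible corner: $2.74.

$2.74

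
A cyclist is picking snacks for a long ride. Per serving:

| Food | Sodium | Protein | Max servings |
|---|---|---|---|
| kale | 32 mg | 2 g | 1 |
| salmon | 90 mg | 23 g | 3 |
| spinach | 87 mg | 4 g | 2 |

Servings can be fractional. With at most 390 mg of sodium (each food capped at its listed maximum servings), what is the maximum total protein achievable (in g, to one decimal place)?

75.0 g

Protein per mg sodium: salmon 0.2556, kale 0.0625, spinach 0.04598.
Take 3 servings of salmon: uses 270 mg sodium, +69.0 g protein (running total 69.0 g).
Take 1 serving of kale: uses 32 mg sodium, +2.0 g protein (running total 71.0 g).
Take 1.011 servings of spinach: uses 88 mg sodium, +4.0 g protein (running total 75.0 g).
Greedy by best ratio exhausts the sodium allowance optimally: 75.0 g.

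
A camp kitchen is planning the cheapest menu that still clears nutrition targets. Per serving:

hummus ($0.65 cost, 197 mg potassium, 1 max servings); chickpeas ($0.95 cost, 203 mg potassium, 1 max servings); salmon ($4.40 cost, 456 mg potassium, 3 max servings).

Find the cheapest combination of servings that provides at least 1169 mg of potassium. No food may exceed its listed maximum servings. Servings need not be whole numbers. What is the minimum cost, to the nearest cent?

Cost per mg of potassium: hummus $0.0033, chickpeas $0.0047, salmon $0.0096.
Take 1 serving of hummus: +197.0 mg potassium for $0.65 (total $0.65, still need 972.0 mg).
Take 1 serving of chickpeas: +203.0 mg potassium for $0.95 (total $1.60, still need 769.0 mg).
Take 1.686 servings of salmon: +769.0 mg potassium for $7.42 (total $9.02, still need 0.0 mg).
Filling from the cheapest source first is optimal under one linear minimum: $9.02.

$9.02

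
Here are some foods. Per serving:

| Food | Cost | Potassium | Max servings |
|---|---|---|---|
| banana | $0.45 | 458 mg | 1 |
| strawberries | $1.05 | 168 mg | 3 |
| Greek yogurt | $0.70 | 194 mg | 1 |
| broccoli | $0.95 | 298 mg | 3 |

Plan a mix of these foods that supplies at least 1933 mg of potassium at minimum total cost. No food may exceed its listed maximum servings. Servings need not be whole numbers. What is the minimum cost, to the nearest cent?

$6.42

Cost per mg of potassium: banana $0.0010, broccoli $0.0032, Greek yogurt $0.0036, strawberries $0.0063.
Take 1 serving of banana: +458.0 mg potassium for $0.45 (total $0.45, still need 1475.0 mg).
Take 3 servings of broccoli: +894.0 mg potassium for $2.85 (total $3.30, still need 581.0 mg).
Take 1 serving of Greek yogurt: +194.0 mg potassium for $0.70 (total $4.00, still need 387.0 mg).
Take 2.304 servings of strawberries: +387.0 mg potassium for $2.42 (total $6.42, still need 0.0 mg).
Greedy by cheapest-per-mg is optimal for a single linear constraint, so the minimum cost is $6.42.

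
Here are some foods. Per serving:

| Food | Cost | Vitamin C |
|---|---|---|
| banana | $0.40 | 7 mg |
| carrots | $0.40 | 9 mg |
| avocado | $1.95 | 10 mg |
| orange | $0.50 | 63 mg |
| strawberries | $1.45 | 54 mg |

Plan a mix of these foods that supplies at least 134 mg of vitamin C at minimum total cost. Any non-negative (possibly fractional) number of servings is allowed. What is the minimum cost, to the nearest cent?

Cost per mg of vitamin C: orange $0.0079, strawberries $0.0269, carrots $0.0444, banana $0.0571, avocado $0.1950.
With no serving limits, use only orange: 134 mg / 63 mg = 2.127 servings × $0.50 = $1.06.

$1.06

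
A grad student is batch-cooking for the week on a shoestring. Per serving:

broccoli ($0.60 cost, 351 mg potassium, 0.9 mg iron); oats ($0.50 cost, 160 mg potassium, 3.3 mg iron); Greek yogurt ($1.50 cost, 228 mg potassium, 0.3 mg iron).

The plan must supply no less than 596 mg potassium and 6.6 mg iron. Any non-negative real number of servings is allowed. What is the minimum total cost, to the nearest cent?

$1.42

A basic optimal solution has at most two foods positive. Try each food alone and each pair with both targets met exactly.
broccoli only: max(596/351, 6.6/0.9) = 7.333 servings → $4.40.
oats only: max(596/160, 6.6/3.3) = 3.725 servings → $1.86.
Greek yogurt only: max(596/228, 6.6/0.3) = 22 servings → $33.00.
broccoli + oats with both tight: 0.898 servings and 1.755 servings → $1.42.
broccoli + Greek yogurt with both targets exact would need a negative amount; discard.
oats + Greek yogurt with both tight: 1.882 servings and 1.293 servings → $2.88.
Cheapest feasible corner: $1.42.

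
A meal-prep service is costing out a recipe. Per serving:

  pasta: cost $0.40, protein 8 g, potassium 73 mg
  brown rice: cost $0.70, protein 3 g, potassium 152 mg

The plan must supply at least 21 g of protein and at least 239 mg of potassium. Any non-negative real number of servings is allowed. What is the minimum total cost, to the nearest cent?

A basic optimal solution has at most two foods positive. Try each food alone and each pair with both targets met exactly.
pasta only: max(21/8, 239/73) = 3.274 servings → $1.31.
brown rice only: max(21/3, 239/152) = 7 servings → $4.90.
pasta + brown rice with both tight: 2.482 servings and 0.3801 servings → $1.26.
So the least-cost plan costs $1.26.

$1.26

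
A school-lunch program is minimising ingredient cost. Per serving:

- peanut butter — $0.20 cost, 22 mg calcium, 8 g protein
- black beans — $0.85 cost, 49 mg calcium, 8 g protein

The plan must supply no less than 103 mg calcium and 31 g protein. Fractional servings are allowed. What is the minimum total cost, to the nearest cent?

$0.94

peanut butter only: max(103/22, 31/8) = 4.682 servings → $0.94.
black beans only: max(103/49, 31/8) = 3.875 servings → $3.29.
peanut butter + black beans with both tight: 3.218 servings and 0.6574 servings → $1.20.
So the least-cost plan costs $0.94.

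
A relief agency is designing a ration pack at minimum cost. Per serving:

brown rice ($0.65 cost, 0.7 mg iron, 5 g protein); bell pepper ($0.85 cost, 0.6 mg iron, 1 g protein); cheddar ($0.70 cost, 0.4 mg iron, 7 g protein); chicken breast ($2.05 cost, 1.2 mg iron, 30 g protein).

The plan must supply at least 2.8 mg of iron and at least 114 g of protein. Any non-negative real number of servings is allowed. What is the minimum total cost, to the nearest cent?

At the optimum either one food covers both requirements or two foods hit both targets exactly; no other combination can be cheaper.
brown rice only: max(2.8/0.7, 114/5) = 22.8 servings → $14.82.
bell pepper only: max(2.8/0.6, 114/1) = 114 servings → $96.90.
cheddar only: max(2.8/0.4, 114/7) = 16.29 servings → $11.40.
chicken breast only: max(2.8/1.2, 114/30) = 3.8 servings → $7.79.
brown rice + bell pepper: intersection lies outside the first quadrant.
brown rice + cheddar: intersection lies outside the first quadrant.
brown rice + chicken breast with both targets exact would need a negative amount; discard.
bell pepper + cheddar: intersection lies outside the first quadrant.
bell pepper + chicken breast: intersection lies outside the first quadrant.
cheddar + chicken breast: the both-tight solution has a negative serving — not a feasible corner.
The minimum over all feasible corners is $7.79.

$7.79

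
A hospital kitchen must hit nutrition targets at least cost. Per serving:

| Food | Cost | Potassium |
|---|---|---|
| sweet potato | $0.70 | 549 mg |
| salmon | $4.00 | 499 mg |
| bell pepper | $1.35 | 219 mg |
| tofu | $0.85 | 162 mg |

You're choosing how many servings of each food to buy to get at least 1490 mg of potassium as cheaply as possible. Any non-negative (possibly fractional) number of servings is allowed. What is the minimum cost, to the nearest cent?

Cost per mg of potassium: sweet potato $0.0013, tofu $0.0052, bell pepper $0.0062, salmon $0.0080.
With no serving limits, use only sweet potato: 1490 mg / 549 mg = 2.714 servings × $0.70 = $1.90.

$1.90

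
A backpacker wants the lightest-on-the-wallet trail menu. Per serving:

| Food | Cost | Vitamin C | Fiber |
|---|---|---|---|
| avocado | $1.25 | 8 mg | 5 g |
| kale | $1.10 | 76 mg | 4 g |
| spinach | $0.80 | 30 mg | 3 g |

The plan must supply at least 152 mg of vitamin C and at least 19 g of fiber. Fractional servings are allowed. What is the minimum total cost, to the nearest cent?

With two linear requirements the optimum uses one or two foods; enumerate the corners.
avocado only: max(152/8, 19/5) = 19 servings → $23.75.
kale only: max(152/76, 19/4) = 4.75 servings → $5.22.
spinach only: max(152/30, 19/3) = 6.333 servings → $5.07.
avocado + kale with both tight: 2.402 servings and 1.747 servings → $4.92.
avocado + spinach with both tight: 0.9048 servings and 4.825 servings → $4.99.
kale + spinach: intersection lies outside the first quadrant.
The minimum over all feasible corners is $4.92.

$4.92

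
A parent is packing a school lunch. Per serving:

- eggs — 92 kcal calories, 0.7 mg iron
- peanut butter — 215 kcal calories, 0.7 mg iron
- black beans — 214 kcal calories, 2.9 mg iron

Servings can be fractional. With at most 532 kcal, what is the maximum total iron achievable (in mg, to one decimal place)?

7.2 mg

Iron per kcal: black beans 0.01355, eggs 0.007609, peanut butter 0.003256.
With no serving limits, spend the whole calories allowance on black beans: 532 kcal / 214 kcal × 2.9 mg = 7.2 mg.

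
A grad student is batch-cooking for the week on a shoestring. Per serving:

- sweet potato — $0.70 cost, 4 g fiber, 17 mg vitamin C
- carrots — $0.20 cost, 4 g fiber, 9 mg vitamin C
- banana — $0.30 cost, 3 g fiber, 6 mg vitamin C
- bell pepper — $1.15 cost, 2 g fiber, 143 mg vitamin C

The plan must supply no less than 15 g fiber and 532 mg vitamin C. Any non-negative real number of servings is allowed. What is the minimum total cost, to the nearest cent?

$4.53

For a min-cost LP with two ≥-constraints, a basic feasible solution has at most two positive variables.
sweet potato only: max(15/4, 532/17) = 31.29 servings → $21.91.
carrots only: max(15/4, 532/9) = 59.11 servings → $11.82.
banana only: max(15/3, 532/6) = 88.67 servings → $26.60.
bell pepper only: max(15/2, 532/143) = 7.5 servings → $8.62.
sweet potato + carrots with both targets exact would need a negative amount; discard.
sweet potato + banana: the both-tight solution has a negative serving — not a feasible corner.
sweet potato + bell pepper with both tight: 2.009 servings and 3.481 servings → $5.41.
carrots + banana: intersection lies outside the first quadrant.
carrots + bell pepper with both tight: 1.951 servings and 3.597 servings → $4.53.
banana + bell pepper with both tight: 2.592 servings and 3.612 servings → $4.93.
Cheapest feasible corner: $4.53.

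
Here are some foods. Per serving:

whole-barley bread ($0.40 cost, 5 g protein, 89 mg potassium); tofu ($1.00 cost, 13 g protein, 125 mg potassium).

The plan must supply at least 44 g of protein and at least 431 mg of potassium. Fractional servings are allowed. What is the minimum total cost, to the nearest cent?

$3.39

This is a tiny linear program; its minimum lies at a vertex of the feasible set. List the vertices and price them.
whole-barley bread only: max(44/5, 431/89) = 8.8 servings → $3.52.
tofu only: max(44/13, 431/125) = 3.448 servings → $3.45.
whole-barley bread + tofu with both tight: 0.1936 servings and 3.31 servings → $3.39.
The minimum over all feasible corners is $3.39.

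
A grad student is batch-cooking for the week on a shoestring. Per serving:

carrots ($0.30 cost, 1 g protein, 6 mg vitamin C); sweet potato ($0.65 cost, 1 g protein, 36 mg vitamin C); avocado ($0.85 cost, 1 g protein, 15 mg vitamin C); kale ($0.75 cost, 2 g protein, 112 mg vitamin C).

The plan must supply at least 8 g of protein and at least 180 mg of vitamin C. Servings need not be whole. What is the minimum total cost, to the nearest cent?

A basic optimal solution has at most two foods positive. Try each food alone and each pair with both targets met exactly.
carrots only: max(8/1, 180/6) = 30 servings → $9.00.
sweet potato only: max(8/1, 180/36) = 8 servings → $5.20.
avocado only: max(8/1, 180/15) = 12 servings → $10.20.
kale only: max(8/2, 180/112) = 4 servings → $3.00.
carrots + sweet potato with both tight: 3.6 servings and 4.4 servings → $3.94.
carrots + avocado: intersection lies outside the first quadrant.
carrots + kale with both tight: 5.36 servings and 1.32 servings → $2.60.
sweet potato + avocado with both tight: 2.857 servings and 5.143 servings → $6.23.
sweet potato + kale: intersection lies outside the first quadrant.
avocado + kale with both tight: 6.537 servings and 0.7317 servings → $6.10.
The minimum over all feasible corners is $2.60.

$2.60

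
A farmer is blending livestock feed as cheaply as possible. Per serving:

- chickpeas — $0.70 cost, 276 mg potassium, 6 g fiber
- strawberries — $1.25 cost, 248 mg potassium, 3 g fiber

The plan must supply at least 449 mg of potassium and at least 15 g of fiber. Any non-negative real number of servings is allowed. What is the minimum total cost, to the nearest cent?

$1.75

Check every corner: each single food scaled to meet both minima, and each pair solved so both constraints bind.
chickpeas only: max(449/276, 15/6) = 2.5 servings → $1.75.
strawberries only: max(449/248, 15/3) = 5 servings → $6.25.
chickpeas + strawberries with both targets exact would need a negative amount; discard.
Cheapest feasible corner: $1.75.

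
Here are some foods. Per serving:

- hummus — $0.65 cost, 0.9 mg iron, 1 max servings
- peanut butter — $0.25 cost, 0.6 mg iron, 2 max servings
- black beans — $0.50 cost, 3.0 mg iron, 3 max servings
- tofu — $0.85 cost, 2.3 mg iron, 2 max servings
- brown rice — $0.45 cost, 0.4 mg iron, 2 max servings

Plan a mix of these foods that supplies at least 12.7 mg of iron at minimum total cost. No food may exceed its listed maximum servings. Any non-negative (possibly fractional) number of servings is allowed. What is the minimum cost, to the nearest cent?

Cost per mg of iron: black beans $0.1667, tofu $0.3696, peanut butter $0.4167, hummus $0.7222, brown rice $1.1250.
Take 3 servings of black beans: +9.0 mg iron for $1.50 (total $1.50, still need 3.7 mg).
Take 1.609 servings of tofu: +3.7 mg iron for $1.37 (total $2.87, still need 0.0 mg).
Filling from the cheapest source first is optimal under one linear minimum: $2.87.

$2.87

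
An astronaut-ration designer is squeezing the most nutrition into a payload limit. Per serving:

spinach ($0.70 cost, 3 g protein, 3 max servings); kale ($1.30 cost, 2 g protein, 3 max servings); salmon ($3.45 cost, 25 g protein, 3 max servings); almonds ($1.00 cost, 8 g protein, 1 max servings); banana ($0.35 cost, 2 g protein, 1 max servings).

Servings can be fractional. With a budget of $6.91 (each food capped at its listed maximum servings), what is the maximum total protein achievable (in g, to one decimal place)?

50.8 g

Protein per dollar: almonds 8, salmon 7.246, banana 5.714, spinach 4.286, kale 1.538.
Take 1 serving of almonds: spends $1.00, +8.0 g protein (running total 8.0 g).
Take 1.713 servings of salmon: spends $5.91, +42.8 g protein (running total 50.8 g).
Filling greedily by protein-per-dollar is optimal for one linear limit, giving 50.8 g.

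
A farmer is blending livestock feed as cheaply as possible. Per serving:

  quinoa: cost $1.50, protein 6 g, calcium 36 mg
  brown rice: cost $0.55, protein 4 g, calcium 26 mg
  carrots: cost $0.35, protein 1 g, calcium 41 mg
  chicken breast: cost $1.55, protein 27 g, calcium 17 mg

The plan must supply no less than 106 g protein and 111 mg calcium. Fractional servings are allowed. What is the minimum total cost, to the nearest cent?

$6.41

An LP optimum is at a vertex; with two nutrient constraints at most two foods are used. Check each candidate.
quinoa only: max(106/6, 111/36) = 17.67 servings → $26.50.
brown rice only: max(106/4, 111/26) = 26.5 servings → $14.57.
carrots only: max(106/1, 111/41) = 106 servings → $37.10.
chicken breast only: max(106/27, 111/17) = 6.529 servings → $10.12.
quinoa + brown rice: the both-tight solution has a negative serving — not a feasible corner.
quinoa + carrots: intersection lies outside the first quadrant.
quinoa + chicken breast with both tight: 1.374 servings and 3.621 servings → $7.67.
brown rice + carrots: the both-tight solution has a negative serving — not a feasible corner.
brown rice + chicken breast with both tight: 1.885 servings and 3.647 servings → $6.69.
carrots + chicken breast with both tight: 1.096 servings and 3.885 servings → $6.41.
Cheapest feasible corner: $6.41.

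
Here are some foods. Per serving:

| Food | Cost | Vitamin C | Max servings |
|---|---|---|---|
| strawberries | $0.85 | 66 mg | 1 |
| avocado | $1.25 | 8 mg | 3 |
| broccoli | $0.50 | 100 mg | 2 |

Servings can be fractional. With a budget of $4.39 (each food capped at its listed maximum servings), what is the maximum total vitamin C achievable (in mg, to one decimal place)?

Vitamin C per dollar: broccoli 200, strawberries 77.65, avocado 6.4.
Take 2 servings of broccoli: spends $1.00, +200.0 mg vitamin C (running total 200.0 mg).
Take 1 serving of strawberries: spends $0.85, +66.0 mg vitamin C (running total 266.0 mg).
Take 2.032 servings of avocado: spends $2.54, +16.3 mg vitamin C (running total 282.3 mg).
Filling greedily by vitamin C-per-dollar is optimal for one linear limit, giving 282.3 mg.

282.3 mg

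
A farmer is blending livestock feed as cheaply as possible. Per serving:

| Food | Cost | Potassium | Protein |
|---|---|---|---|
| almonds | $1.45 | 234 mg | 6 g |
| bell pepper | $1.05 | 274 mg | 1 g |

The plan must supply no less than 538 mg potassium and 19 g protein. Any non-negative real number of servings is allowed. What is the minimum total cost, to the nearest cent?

$4.59

A basic optimal solution has at most two foods positive. Try each food alone and each pair with both targets met exactly.
almonds only: max(538/234, 19/6) = 3.167 servings → $4.59.
bell pepper only: max(538/274, 19/1) = 19 servings → $19.95.
almonds + bell pepper: intersection lies outside the first quadrant.
The minimum over all feasible corners is $4.59.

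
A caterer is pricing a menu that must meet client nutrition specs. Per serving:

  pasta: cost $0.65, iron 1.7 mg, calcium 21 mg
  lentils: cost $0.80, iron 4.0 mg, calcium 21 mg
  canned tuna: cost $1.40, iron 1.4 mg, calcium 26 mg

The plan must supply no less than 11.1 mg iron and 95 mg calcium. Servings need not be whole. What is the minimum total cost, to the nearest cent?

$3.16

pasta only: max(11.1/1.7, 95/21) = 6.529 servings → $4.24.
lentils only: max(11.1/4.0, 95/21) = 4.524 servings → $3.62.
canned tuna only: max(11.1/1.4, 95/26) = 7.929 servings → $11.10.
pasta + lentils with both tight: 3.041 servings and 1.482 servings → $3.16.
pasta + canned tuna: intersection lies outside the first quadrant.
lentils + canned tuna with both tight: 2.086 servings and 1.969 servings → $4.43.
Cheapest feasible corner: $3.16.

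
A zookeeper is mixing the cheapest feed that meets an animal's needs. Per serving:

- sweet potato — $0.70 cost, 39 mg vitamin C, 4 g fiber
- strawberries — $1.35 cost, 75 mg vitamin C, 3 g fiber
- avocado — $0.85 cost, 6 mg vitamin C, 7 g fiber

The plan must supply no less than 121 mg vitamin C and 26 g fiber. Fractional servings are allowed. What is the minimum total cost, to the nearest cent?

$3.75

sweet potato only: max(121/39, 26/4) = 6.5 servings → $4.55.
strawberries only: max(121/75, 26/3) = 8.667 servings → $11.70.
avocado only: max(121/6, 26/7) = 20.17 servings → $17.14.
sweet potato + strawberries: intersection lies outside the first quadrant.
sweet potato + avocado with both tight: 2.775 servings and 2.129 servings → $3.75.
strawberries + avocado with both tight: 1.363 servings and 3.13 servings → $4.50.
Cheapest feasible corner: $3.75.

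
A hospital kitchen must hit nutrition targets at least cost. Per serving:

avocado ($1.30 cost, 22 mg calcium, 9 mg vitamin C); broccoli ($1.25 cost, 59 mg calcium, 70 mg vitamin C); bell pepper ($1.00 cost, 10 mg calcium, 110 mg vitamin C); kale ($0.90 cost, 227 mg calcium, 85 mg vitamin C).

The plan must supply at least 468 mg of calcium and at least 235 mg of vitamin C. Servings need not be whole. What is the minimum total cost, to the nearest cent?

For a min-cost LP with two ≥-constraints, a basic feasible solution has at most two positive variables.
avocado only: max(468/22, 235/9) = 26.11 servings → $33.94.
broccoli only: max(468/59, 235/70) = 7.932 servings → $9.92.
bell pepper only: max(468/10, 235/110) = 46.8 servings → $46.80.
kale only: max(468/227, 235/85) = 2.765 servings → $2.49.
avocado + broccoli with both tight: 18.73 servings and 0.9495 servings → $25.53.
avocado + bell pepper with both tight: 21.09 servings and 0.4112 servings → $27.82.
avocado + kale: intersection lies outside the first quadrant.
broccoli + bell pepper: the both-tight solution has a negative serving — not a feasible corner.
broccoli + kale with both tight: 1.247 servings and 1.737 servings → $3.12.
bell pepper + kale with both tight: 0.5624 servings and 2.037 servings → $2.40.
Cheapest feasible corner: $2.40.

$2.40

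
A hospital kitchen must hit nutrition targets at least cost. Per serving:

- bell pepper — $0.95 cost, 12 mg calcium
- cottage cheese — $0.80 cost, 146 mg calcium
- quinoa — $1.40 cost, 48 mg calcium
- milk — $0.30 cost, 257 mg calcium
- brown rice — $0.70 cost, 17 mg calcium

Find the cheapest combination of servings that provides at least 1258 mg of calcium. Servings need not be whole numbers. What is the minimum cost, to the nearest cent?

Cost per mg of calcium: milk $0.0012, cottage cheese $0.0055, quinoa $0.0292, brown rice $0.0412, bell pepper $0.0792.
With no serving limits, use only milk: 1258 mg / 257 mg = 4.895 servings × $0.30 = $1.47.

$1.47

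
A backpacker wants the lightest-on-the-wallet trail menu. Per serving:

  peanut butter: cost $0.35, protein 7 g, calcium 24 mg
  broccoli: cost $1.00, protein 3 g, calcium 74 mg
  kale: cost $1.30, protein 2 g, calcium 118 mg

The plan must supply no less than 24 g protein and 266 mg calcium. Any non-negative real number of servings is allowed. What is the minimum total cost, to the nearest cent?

$3.18

peanut butter only: max(24/7, 266/24) = 11.08 servings → $3.88.
broccoli only: max(24/3, 266/74) = 8 servings → $8.00.
kale only: max(24/2, 266/118) = 12 servings → $15.60.
peanut butter + broccoli with both tight: 2.193 servings and 2.883 servings → $3.65.
peanut butter + kale with both tight: 2.956 servings and 1.653 servings → $3.18.
broccoli + kale: intersection lies outside the first quadrant.
The minimum over all feasible corners is $3.18.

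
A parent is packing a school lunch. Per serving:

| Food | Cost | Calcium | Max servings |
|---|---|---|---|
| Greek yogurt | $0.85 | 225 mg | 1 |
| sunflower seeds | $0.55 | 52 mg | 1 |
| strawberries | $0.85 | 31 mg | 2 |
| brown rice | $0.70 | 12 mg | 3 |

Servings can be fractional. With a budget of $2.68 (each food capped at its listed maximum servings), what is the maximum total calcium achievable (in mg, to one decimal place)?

323.7 mg

Calcium per dollar: Greek yogurt 264.7, sunflower seeds 94.55, strawberries 36.47, brown rice 17.14.
Take 1 serving of Greek yogurt: spends $0.85, +225.0 mg calcium (running total 225.0 mg).
Take 1 serving of sunflower seeds: spends $0.55, +52.0 mg calcium (running total 277.0 mg).
Take 1.506 servings of strawberries: spends $1.28, +46.7 mg calcium (running total 323.7 mg).
Greedy by best ratio exhausts the cost allowance optimally: 323.7 mg.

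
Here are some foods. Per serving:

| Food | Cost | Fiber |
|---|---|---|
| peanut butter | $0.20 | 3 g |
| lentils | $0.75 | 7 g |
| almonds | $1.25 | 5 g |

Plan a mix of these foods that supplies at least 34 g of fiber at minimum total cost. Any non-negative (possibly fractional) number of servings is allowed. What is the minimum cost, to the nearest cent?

Cost per g of fiber: peanut butter $0.0667, lentils $0.1071, almonds $0.2500.
With no serving limits, use only peanut butter: 34 g / 3 g = 11.33 servings × $0.20 = $2.27.

$2.27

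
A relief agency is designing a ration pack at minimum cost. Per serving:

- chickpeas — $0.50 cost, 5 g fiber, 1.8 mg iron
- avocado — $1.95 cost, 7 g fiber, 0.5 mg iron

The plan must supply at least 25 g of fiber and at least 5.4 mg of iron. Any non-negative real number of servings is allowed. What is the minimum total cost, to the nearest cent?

Two binding constraints pin down two serving amounts, so the optimal mix uses at most two foods. The candidates are each food alone (scaled to the tighter of fiber/iron) and each pair with both constraints tight.
chickpeas only: max(25/5, 5.4/1.8) = 5 servings → $2.50.
avocado only: max(25/7, 5.4/0.5) = 10.8 servings → $21.06.
chickpeas + avocado with both tight: 2.505 servings and 1.782 servings → $4.73.
The minimum over all feasible corners is $2.50.

$2.50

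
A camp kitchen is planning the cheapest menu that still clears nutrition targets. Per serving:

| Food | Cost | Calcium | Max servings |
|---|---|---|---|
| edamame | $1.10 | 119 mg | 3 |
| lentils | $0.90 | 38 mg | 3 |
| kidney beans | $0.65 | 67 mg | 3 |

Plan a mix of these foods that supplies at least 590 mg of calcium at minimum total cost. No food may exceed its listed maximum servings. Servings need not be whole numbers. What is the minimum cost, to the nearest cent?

$6.01

Cost per mg of calcium: edamame $0.0092, kidney beans $0.0097, lentils $0.0237.
Take 3 servings of edamame: +357.0 mg calcium for $3.30 (total $3.30, still need 233.0 mg).
Take 3 servings of kidney beans: +201.0 mg calcium for $1.95 (total $5.25, still need 32.0 mg).
Take 0.8421 servings of lentils: +32.0 mg calcium for $0.76 (total $6.01, still need 0.0 mg).
Greedy by cheapest-per-mg is optimal for a single linear constraint, so the minimum cost is $6.01.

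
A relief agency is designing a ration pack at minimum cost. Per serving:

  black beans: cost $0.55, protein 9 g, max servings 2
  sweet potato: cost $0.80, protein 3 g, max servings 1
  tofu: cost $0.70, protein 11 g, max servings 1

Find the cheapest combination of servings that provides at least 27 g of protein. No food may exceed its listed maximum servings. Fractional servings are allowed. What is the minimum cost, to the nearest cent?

Cost per g of protein: black beans $0.0611, tofu $0.0636, sweet potato $0.2667.
Take 2 servings of black beans: +18.0 g protein for $1.10 (total $1.10, still need 9.0 g).
Take 0.8182 servings of tofu: +9.0 g protein for $0.57 (total $1.67, still need 0.0 g).
Greedy by cheapest-per-g is optimal for a single linear constraint, so the minimum cost is $1.67.

$1.67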